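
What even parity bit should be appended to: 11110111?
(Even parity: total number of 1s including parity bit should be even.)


Number of 1s in data: 7
Parity bit: 1

1


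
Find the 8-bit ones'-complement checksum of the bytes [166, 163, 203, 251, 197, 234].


Sum = 1214 mod 256 = 190
Complement = 65

65


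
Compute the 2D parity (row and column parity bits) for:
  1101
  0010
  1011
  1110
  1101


Row parities: 11111
Column parities: 0111

Row P: 11111, Col P: 0111, Corner: 1


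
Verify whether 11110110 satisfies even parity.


Number of 1s: 6

Yes, parity is correct (6 ones)


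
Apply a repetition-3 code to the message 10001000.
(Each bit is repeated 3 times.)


Each bit -> 3 copies

111000000000111000000000


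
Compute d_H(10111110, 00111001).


XOR: 10000111
Count of 1s: 4

4


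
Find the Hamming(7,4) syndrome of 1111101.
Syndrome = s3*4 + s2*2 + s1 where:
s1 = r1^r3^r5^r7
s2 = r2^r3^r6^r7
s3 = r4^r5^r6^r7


s1=0, s2=1, s3=1

Syndrome = 6 (error at position 6)


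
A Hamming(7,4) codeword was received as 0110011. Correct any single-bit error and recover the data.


Syndrome = 0: no error detected

Data: 1011 (no errors)


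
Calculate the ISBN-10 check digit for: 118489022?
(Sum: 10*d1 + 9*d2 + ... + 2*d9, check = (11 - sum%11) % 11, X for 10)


Weighted sum: 214
214 mod 11 = 5

Check digit: 6


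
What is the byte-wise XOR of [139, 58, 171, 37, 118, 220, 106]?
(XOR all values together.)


XOR chain: 139 ^ 58 ^ 171 ^ 37 ^ 118 ^ 220 ^ 106 = 255

255


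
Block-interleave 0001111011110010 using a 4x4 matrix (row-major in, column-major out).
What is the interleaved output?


Matrix:
  0001
  1110
  1111
  0010
Read columns: 0110011001111010

0110011001111010


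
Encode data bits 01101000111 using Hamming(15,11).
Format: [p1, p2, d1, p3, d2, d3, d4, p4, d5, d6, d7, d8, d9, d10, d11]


Parity bits: p1=0, p2=1, p3=1, p4=0

010111001000111


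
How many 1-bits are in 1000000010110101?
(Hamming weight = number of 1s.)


Counting 1s in 1000000010110101

6


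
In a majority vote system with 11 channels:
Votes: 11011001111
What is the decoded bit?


Ones: 8 out of 11
Threshold: 6

1 (8/11 voted 1)


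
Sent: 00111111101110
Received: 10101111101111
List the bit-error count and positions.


XOR: 10010000000001

3 error(s) at position(s): 0, 3, 13


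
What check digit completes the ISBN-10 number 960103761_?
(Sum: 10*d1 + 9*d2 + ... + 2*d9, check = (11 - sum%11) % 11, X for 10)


Weighted sum: 214
214 mod 11 = 5

Check digit: 6


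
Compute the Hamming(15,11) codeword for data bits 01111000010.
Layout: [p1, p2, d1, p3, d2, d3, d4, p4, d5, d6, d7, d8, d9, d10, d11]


Parity bits: p1=1, p2=1, p3=0, p4=0

110011101000010


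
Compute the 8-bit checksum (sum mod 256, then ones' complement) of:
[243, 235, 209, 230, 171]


Sum = 1088 mod 256 = 64
Complement = 191

191


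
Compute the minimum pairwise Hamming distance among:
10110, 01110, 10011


Comparing all pairs, minimum distance: 2
Can detect 1 errors, correct 0 errors

2


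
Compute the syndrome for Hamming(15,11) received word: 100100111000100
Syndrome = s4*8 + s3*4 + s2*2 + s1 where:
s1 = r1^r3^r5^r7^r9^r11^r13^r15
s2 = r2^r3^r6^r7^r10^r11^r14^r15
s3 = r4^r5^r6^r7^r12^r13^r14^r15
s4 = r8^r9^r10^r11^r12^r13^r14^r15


s1=0, s2=1, s3=1, s4=1

Syndrome = 14 (error at position 14)


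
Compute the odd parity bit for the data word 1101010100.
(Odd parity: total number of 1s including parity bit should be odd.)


Number of 1s in data: 5
Parity bit: 0

0


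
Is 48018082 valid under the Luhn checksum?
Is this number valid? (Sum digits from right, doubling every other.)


Luhn sum = 33
33 mod 10 = 3

Invalid (Luhn sum mod 10 = 3)


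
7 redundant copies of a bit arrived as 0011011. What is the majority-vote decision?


Ones: 4 out of 7
Threshold: 4

1 (4/7 voted 1)


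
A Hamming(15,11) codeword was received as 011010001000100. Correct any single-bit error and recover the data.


Syndrome = 0: no error detected

Data: 11001000100 (no errors)


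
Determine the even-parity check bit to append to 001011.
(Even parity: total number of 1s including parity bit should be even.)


Number of 1s in data: 3
Parity bit: 1

1


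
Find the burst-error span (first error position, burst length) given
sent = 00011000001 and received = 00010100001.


XOR: 00001100000

Burst at position 4, length 2


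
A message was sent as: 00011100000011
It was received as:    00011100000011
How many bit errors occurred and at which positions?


XOR: 00000000000000

0 errors (received matches sent)


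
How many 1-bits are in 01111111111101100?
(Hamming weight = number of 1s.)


Counting 1s in 01111111111101100

13


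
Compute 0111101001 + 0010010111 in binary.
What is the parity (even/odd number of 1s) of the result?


0111101001 = 489
0010010111 = 151
Sum = 640 = 1010000000
1s count = 2

even parity (2 ones in 1010000000)


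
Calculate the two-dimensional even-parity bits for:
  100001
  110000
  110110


Row parities: 000
Column parities: 100111

Row P: 000, Col P: 100111, Corner: 0


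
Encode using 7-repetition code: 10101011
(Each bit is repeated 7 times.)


Each bit -> 7 copies

11111110000000111111100000001111111000000011111111111111


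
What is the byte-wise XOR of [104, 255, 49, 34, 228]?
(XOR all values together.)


XOR chain: 104 ^ 255 ^ 49 ^ 34 ^ 228 = 96

96


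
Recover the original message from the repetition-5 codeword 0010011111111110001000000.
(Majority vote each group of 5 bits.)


Groups: 00100, 11111, 11111, 00010, 00000
Majority votes: 01100

01100


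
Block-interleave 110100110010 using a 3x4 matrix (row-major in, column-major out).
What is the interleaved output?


Matrix:
  1101
  0011
  0010
Read columns: 100100011110

100100011110


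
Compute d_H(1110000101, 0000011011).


XOR: 1110011110
Count of 1s: 7

7


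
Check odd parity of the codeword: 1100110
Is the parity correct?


Number of 1s: 4

No, parity error (4 ones)


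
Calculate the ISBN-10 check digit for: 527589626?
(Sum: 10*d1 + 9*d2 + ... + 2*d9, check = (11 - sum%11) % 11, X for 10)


Weighted sum: 294
294 mod 11 = 8

Check digit: 3


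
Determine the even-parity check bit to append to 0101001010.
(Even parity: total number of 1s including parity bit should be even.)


Number of 1s in data: 4
Parity bit: 0

0


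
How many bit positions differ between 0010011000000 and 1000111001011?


XOR: 1010100001011
Count of 1s: 6

6


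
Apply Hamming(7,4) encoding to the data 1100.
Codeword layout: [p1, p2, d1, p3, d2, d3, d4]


Parity bits: p1=0, p2=1, p3=1

0111100


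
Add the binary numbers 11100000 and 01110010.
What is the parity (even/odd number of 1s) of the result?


11100000 = 224
01110010 = 114
Sum = 338 = 101010010
1s count = 4

even parity (4 ones in 101010010)


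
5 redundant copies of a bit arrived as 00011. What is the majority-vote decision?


Ones: 2 out of 5
Threshold: 3

0 (2/5 voted 1)


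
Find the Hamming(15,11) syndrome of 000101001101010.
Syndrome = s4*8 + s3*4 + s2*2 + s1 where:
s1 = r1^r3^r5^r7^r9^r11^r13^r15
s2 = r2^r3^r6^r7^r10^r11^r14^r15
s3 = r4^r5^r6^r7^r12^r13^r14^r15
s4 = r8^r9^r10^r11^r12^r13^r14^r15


s1=1, s2=1, s3=0, s4=0

Syndrome = 3 (error at position 3)


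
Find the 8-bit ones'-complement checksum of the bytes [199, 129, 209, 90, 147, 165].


Sum = 939 mod 256 = 171
Complement = 84

84


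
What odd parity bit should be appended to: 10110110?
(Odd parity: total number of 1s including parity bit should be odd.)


Number of 1s in data: 5
Parity bit: 0

0


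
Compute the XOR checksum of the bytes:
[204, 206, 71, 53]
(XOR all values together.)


XOR chain: 204 ^ 206 ^ 71 ^ 53 = 112

112


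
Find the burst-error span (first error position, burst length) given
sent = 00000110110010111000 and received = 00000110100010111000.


XOR: 00000000010000000000

Burst at position 9, length 1


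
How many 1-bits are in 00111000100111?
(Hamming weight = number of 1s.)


Counting 1s in 00111000100111

7


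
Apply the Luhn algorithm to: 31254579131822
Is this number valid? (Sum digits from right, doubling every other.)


Luhn sum = 64
64 mod 10 = 4

Invalid (Luhn sum mod 10 = 4)


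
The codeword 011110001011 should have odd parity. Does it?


Number of 1s: 7

Yes, parity is correct (7 ones)


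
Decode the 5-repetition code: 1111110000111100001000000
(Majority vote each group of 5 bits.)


Groups: 11111, 10000, 11110, 00010, 00000
Majority votes: 10100

10100


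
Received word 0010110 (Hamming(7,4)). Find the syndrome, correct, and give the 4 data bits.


Syndrome = 0: no error detected

Data: 1110 (no errors)


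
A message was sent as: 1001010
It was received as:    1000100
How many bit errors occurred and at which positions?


XOR: 0001110

3 error(s) at position(s): 3, 4, 5


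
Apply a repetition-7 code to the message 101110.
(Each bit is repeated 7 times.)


Each bit -> 7 copies

111111100000001111111111111111111110000000


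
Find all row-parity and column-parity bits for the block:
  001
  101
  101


Row parities: 100
Column parities: 001

Row P: 100, Col P: 001, Corner: 1


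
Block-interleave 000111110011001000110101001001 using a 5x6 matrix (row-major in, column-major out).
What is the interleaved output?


Matrix:
  000111
  110011
  001000
  110101
  001001
Read columns: 010100101000101100101100011011

010100101000101100101100011011


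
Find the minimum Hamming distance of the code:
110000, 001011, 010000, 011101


Comparing all pairs, minimum distance: 1
Can detect 0 errors, correct 0 errors

1


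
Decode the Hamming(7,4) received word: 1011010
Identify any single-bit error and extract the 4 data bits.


Syndrome = 0: no error detected

Data: 1010 (no errors)


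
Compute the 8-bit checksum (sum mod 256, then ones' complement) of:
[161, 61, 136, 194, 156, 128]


Sum = 836 mod 256 = 68
Complement = 187

187


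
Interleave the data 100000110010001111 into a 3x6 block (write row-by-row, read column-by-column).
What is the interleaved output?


Matrix:
  100000
  110010
  001111
Read columns: 110010001001011001

110010001001011001


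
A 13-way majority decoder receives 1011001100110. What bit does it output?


Ones: 7 out of 13
Threshold: 7

1 (7/13 voted 1)


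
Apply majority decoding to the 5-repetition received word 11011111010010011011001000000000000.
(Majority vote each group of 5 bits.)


Groups: 11011, 11101, 00100, 11011, 00100, 00000, 00000
Majority votes: 1101000

1101000


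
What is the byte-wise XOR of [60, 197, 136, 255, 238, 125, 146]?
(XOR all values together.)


XOR chain: 60 ^ 197 ^ 136 ^ 255 ^ 238 ^ 125 ^ 146 = 143

143


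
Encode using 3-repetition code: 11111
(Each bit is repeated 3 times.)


Each bit -> 3 copies

111111111111111


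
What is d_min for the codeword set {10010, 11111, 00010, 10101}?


Comparing all pairs, minimum distance: 1
Can detect 0 errors, correct 0 errors

1


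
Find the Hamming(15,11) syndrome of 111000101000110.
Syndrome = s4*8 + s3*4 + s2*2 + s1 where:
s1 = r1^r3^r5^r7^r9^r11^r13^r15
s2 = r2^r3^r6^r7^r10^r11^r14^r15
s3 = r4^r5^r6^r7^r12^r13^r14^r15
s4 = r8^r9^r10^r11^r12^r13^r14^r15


s1=1, s2=0, s3=1, s4=1

Syndrome = 13 (error at position 13)


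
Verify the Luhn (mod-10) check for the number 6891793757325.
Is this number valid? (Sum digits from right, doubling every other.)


Luhn sum = 70
70 mod 10 = 0

Valid (Luhn sum mod 10 = 0)


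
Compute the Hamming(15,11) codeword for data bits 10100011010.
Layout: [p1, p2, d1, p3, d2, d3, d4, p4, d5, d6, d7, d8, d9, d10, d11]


Parity bits: p1=0, p2=0, p3=1, p4=1

001101010011010


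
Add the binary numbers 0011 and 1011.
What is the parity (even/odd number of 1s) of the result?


0011 = 3
1011 = 11
Sum = 14 = 1110
1s count = 3

odd parity (3 ones in 1110)


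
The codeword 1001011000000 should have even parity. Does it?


Number of 1s: 4

Yes, parity is correct (4 ones)


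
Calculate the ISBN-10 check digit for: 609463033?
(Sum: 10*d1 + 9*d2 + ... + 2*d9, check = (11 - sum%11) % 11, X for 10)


Weighted sum: 226
226 mod 11 = 6

Check digit: 5


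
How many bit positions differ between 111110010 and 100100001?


XOR: 011010011
Count of 1s: 5

5


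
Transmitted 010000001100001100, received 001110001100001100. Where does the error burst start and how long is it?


XOR: 011110000000000000

Burst at position 1, length 4


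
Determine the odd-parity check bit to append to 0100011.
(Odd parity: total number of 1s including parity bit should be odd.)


Number of 1s in data: 3
Parity bit: 0

0


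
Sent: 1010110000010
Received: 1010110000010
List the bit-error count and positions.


XOR: 0000000000000

0 errors (received matches sent)


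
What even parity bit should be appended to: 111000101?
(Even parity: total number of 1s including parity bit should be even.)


Number of 1s in data: 5
Parity bit: 1

1


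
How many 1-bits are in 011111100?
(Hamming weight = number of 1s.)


Counting 1s in 011111100

6


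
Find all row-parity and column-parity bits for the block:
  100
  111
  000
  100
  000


Row parities: 11010
Column parities: 111

Row P: 11010, Col P: 111, Corner: 1


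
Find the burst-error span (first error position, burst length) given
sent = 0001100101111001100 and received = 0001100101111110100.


XOR: 0000000000000111000

Burst at position 13, length 3


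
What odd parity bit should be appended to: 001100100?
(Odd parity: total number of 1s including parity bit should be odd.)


Number of 1s in data: 3
Parity bit: 0

0


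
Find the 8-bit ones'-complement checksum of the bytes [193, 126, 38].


Sum = 357 mod 256 = 101
Complement = 154

154


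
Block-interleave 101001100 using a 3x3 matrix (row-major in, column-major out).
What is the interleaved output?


Matrix:
  101
  001
  100
Read columns: 101000110

101000110


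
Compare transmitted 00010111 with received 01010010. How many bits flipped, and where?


XOR: 01000101

3 error(s) at position(s): 1, 5, 7


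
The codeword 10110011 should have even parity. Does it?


Number of 1s: 5

No, parity error (5 ones)


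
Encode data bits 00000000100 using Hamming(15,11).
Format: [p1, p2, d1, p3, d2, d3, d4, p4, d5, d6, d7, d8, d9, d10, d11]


Parity bits: p1=1, p2=0, p3=1, p4=1

100100010000100


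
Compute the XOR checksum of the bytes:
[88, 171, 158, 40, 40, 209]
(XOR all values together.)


XOR chain: 88 ^ 171 ^ 158 ^ 40 ^ 40 ^ 209 = 188

188


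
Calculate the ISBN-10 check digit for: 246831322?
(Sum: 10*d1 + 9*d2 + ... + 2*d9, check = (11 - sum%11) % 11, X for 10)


Weighted sum: 205
205 mod 11 = 7

Check digit: 4


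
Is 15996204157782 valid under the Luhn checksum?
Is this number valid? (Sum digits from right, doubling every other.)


Luhn sum = 62
62 mod 10 = 2

Invalid (Luhn sum mod 10 = 2)


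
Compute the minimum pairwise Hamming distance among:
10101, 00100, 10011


Comparing all pairs, minimum distance: 2
Can detect 1 errors, correct 0 errors

2


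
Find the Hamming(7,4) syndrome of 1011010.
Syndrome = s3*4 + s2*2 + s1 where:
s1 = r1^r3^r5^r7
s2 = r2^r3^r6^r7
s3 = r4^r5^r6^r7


s1=0, s2=0, s3=0

Syndrome = 0 (no error)


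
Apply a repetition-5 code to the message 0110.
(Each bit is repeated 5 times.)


Each bit -> 5 copies

00000111111111100000


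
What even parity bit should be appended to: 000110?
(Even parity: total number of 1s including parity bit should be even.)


Number of 1s in data: 2
Parity bit: 0

0


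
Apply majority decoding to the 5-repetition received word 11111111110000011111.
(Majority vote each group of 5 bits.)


Groups: 11111, 11111, 00000, 11111
Majority votes: 1101

1101


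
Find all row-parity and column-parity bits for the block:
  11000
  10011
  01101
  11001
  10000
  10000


Row parities: 011111
Column parities: 11111

Row P: 011111, Col P: 11111, Corner: 1


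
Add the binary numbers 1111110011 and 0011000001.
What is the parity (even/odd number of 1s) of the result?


1111110011 = 1011
0011000001 = 193
Sum = 1204 = 10010110100
1s count = 5

odd parity (5 ones in 10010110100)


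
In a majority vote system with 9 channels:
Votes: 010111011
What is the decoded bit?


Ones: 6 out of 9
Threshold: 5

1 (6/9 voted 1)


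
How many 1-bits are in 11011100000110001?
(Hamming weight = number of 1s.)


Counting 1s in 11011100000110001

8


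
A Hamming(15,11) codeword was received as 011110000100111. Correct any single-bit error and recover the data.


Syndrome = 6: error at position 6

Data: 11100100111 (corrected bit 6)


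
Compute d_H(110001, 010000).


XOR: 100001
Count of 1s: 2

2


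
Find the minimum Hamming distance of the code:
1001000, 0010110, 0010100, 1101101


Comparing all pairs, minimum distance: 1
Can detect 0 errors, correct 0 errors

1


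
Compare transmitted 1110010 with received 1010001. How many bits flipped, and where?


XOR: 0100011

3 error(s) at position(s): 1, 5, 6


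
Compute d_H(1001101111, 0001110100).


XOR: 1000011011
Count of 1s: 5

5


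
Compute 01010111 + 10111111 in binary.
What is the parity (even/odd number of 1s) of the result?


01010111 = 87
10111111 = 191
Sum = 278 = 100010110
1s count = 4

even parity (4 ones in 100010110)


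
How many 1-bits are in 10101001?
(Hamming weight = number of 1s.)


Counting 1s in 10101001

4


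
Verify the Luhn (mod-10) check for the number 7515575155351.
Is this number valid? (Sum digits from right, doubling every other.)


Luhn sum = 38
38 mod 10 = 8

Invalid (Luhn sum mod 10 = 8)


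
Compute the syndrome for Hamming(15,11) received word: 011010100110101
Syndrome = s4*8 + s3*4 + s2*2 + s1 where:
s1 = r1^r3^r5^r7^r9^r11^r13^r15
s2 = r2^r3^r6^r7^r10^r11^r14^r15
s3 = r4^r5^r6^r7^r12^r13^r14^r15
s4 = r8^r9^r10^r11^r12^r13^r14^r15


s1=0, s2=0, s3=0, s4=0

Syndrome = 0 (no error)


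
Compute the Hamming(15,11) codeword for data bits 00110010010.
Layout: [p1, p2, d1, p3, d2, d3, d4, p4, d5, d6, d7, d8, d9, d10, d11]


Parity bits: p1=0, p2=0, p3=1, p4=0

000101100010010


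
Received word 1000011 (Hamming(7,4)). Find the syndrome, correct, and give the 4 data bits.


Syndrome = 0: no error detected

Data: 0011 (no errors)


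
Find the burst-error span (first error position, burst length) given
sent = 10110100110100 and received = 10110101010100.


XOR: 00000001100000

Burst at position 7, length 2


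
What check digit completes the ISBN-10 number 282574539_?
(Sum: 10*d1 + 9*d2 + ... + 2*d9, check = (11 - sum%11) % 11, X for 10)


Weighted sum: 252
252 mod 11 = 10

Check digit: 1


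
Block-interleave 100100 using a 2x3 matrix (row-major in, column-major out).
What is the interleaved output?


Matrix:
  100
  100
Read columns: 110000

110000


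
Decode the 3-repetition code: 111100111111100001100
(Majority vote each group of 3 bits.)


Groups: 111, 100, 111, 111, 100, 001, 100
Majority votes: 1011000

1011000


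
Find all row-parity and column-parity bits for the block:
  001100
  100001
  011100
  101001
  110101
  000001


Row parities: 001101
Column parities: 101100

Row P: 001101, Col P: 101100, Corner: 1


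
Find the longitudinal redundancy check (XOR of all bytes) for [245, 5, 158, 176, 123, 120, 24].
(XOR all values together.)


XOR chain: 245 ^ 5 ^ 158 ^ 176 ^ 123 ^ 120 ^ 24 = 197

197


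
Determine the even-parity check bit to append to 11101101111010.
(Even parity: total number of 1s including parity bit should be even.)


Number of 1s in data: 10
Parity bit: 0

0


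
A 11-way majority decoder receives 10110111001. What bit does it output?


Ones: 7 out of 11
Threshold: 6

1 (7/11 voted 1)


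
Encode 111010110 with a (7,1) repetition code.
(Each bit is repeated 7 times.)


Each bit -> 7 copies

111111111111111111111000000011111110000000111111111111110000000


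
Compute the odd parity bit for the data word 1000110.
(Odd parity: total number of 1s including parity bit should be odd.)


Number of 1s in data: 3
Parity bit: 0

0


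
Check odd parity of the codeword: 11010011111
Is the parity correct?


Number of 1s: 8

No, parity error (8 ones)


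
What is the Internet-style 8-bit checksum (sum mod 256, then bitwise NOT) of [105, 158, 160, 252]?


Sum = 675 mod 256 = 163
Complement = 92

92


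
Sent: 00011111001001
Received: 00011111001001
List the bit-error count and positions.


XOR: 00000000000000

0 errors (received matches sent)


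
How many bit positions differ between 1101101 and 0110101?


XOR: 1011000
Count of 1s: 3

3


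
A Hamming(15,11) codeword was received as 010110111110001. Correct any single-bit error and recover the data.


Syndrome = 11: error at position 11

Data: 01011100001 (corrected bit 11)


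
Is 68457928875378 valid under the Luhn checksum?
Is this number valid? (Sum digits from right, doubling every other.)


Luhn sum = 81
81 mod 10 = 1

Invalid (Luhn sum mod 10 = 1)


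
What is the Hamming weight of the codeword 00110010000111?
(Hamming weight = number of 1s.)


Counting 1s in 00110010000111

6


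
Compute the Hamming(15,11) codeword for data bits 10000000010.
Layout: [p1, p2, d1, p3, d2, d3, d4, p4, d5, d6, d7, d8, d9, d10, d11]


Parity bits: p1=1, p2=0, p3=1, p4=1

101100010000010


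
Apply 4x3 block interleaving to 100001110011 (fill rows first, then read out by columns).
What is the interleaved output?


Matrix:
  100
  001
  110
  011
Read columns: 101000110101

101000110101


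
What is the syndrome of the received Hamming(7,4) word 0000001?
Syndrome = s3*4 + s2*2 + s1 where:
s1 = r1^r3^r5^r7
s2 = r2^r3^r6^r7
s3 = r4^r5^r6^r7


s1=1, s2=1, s3=1

Syndrome = 7 (error at position 7)


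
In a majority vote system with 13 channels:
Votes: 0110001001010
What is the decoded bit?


Ones: 5 out of 13
Threshold: 7

0 (5/13 voted 1)


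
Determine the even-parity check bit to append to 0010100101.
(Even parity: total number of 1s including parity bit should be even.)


Number of 1s in data: 4
Parity bit: 0

0


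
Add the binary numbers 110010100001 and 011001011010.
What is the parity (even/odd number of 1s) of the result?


110010100001 = 3233
011001011010 = 1626
Sum = 4859 = 1001011111011
1s count = 9

odd parity (9 ones in 1001011111011)


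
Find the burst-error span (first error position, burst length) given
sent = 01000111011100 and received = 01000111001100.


XOR: 00000000010000

Burst at position 9, length 1


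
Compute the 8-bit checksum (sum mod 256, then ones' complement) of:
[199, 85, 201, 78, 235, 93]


Sum = 891 mod 256 = 123
Complement = 132

132


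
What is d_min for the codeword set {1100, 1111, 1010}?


Comparing all pairs, minimum distance: 2
Can detect 1 errors, correct 0 errors

2


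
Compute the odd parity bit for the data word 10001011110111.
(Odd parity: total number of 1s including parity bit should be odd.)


Number of 1s in data: 9
Parity bit: 0

0


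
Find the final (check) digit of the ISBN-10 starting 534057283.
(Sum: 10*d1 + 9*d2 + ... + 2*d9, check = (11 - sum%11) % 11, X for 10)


Weighted sum: 212
212 mod 11 = 3

Check digit: 8


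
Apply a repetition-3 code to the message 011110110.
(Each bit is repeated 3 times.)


Each bit -> 3 copies

000111111111111000111111000


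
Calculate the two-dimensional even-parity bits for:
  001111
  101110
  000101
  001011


Row parities: 0001
Column parities: 101111

Row P: 0001, Col P: 101111, Corner: 1


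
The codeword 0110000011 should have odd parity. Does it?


Number of 1s: 4

No, parity error (4 ones)


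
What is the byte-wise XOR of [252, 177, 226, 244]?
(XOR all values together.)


XOR chain: 252 ^ 177 ^ 226 ^ 244 = 91

91


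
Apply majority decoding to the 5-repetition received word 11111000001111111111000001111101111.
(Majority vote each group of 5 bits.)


Groups: 11111, 00000, 11111, 11111, 00000, 11111, 01111
Majority votes: 1011011

1011011


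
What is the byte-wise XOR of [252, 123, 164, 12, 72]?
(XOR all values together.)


XOR chain: 252 ^ 123 ^ 164 ^ 12 ^ 72 = 103

103


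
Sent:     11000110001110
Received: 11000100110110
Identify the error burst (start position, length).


XOR: 00000010111000

Burst at position 6, length 5


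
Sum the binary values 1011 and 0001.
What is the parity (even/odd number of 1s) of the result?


1011 = 11
0001 = 1
Sum = 12 = 1100
1s count = 2

even parity (2 ones in 1100)


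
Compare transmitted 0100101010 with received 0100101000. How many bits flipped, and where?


XOR: 0000000010

1 error(s) at position(s): 8


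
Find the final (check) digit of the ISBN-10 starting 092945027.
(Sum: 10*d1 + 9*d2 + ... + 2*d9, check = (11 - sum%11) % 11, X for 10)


Weighted sum: 229
229 mod 11 = 9

Check digit: 2


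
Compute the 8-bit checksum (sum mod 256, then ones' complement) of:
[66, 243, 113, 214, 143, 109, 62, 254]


Sum = 1204 mod 256 = 180
Complement = 75

75


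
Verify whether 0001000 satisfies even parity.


Number of 1s: 1

No, parity error (1 ones)


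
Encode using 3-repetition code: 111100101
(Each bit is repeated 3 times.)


Each bit -> 3 copies

111111111111000000111000111


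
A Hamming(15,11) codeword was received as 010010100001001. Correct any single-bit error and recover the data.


Syndrome = 3: error at position 3

Data: 11010001001 (corrected bit 3)


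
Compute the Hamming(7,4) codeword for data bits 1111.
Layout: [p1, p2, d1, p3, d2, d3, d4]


Parity bits: p1=1, p2=1, p3=1

1111111


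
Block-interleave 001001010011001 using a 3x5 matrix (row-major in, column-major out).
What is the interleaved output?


Matrix:
  00100
  10100
  11001
Read columns: 011001110000001

011001110000001


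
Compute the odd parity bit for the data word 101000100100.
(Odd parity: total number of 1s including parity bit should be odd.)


Number of 1s in data: 4
Parity bit: 1

1


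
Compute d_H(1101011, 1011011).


XOR: 0110000
Count of 1s: 2

2


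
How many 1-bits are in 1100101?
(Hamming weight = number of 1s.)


Counting 1s in 1100101

4


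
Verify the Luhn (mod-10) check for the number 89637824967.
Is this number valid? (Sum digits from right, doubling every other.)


Luhn sum = 72
72 mod 10 = 2

Invalid (Luhn sum mod 10 = 2)


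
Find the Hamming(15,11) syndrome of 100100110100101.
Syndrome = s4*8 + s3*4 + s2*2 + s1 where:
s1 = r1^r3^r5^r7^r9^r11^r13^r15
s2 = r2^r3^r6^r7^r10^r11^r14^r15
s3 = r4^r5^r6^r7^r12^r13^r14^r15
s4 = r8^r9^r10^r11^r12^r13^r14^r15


s1=0, s2=1, s3=0, s4=0

Syndrome = 2 (error at position 2)


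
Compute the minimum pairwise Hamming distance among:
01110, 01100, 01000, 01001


Comparing all pairs, minimum distance: 1
Can detect 0 errors, correct 0 errors

1


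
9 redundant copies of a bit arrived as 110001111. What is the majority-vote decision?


Ones: 6 out of 9
Threshold: 5

1 (6/9 voted 1)


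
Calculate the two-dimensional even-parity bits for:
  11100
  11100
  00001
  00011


Row parities: 1110
Column parities: 00010

Row P: 1110, Col P: 00010, Corner: 1


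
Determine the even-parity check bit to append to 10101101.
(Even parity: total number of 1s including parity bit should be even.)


Number of 1s in data: 5
Parity bit: 1

1


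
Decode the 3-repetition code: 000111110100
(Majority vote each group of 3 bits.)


Groups: 000, 111, 110, 100
Majority votes: 0110

0110


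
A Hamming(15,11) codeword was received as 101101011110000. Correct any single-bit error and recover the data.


Syndrome = 0: no error detected

Data: 10101110000 (no errors)


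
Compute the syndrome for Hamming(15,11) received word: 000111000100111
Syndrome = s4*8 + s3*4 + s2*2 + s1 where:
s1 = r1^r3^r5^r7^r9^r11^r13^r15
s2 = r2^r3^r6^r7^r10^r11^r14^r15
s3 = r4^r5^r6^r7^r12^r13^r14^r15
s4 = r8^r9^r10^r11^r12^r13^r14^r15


s1=1, s2=0, s3=0, s4=0

Syndrome = 1 (error at position 1)


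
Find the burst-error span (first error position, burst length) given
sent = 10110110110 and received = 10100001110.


XOR: 00010111000

Burst at position 3, length 5


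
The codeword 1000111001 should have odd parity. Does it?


Number of 1s: 5

Yes, parity is correct (5 ones)


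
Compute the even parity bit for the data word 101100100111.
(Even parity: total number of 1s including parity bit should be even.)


Number of 1s in data: 7
Parity bit: 1

1


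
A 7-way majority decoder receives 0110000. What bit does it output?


Ones: 2 out of 7
Threshold: 4

0 (2/7 voted 1)


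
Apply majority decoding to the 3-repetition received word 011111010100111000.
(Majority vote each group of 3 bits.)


Groups: 011, 111, 010, 100, 111, 000
Majority votes: 110010

110010


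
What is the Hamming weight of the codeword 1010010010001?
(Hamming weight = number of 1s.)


Counting 1s in 1010010010001

5


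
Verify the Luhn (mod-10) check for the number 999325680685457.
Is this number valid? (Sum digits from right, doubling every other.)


Luhn sum = 73
73 mod 10 = 3

Invalid (Luhn sum mod 10 = 3)


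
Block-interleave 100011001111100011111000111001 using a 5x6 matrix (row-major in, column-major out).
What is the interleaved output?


Matrix:
  100011
  001111
  100011
  111000
  111001
Read columns: 101110001101011010001110011101

101110001101011010001110011101


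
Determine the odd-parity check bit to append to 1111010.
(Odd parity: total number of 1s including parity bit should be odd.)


Number of 1s in data: 5
Parity bit: 0

0


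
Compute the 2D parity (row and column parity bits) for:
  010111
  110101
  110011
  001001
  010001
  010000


Row parities: 000001
Column parities: 011001

Row P: 000001, Col P: 011001, Corner: 1


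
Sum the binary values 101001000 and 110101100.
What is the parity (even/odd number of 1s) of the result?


101001000 = 328
110101100 = 428
Sum = 756 = 1011110100
1s count = 6

even parity (6 ones in 1011110100)


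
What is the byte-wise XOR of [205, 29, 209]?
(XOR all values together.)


XOR chain: 205 ^ 29 ^ 209 = 1

1


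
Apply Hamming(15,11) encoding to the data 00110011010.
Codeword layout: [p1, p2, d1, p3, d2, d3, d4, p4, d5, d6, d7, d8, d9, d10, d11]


Parity bits: p1=0, p2=0, p3=0, p4=1

000001110011010


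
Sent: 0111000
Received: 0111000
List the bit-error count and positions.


XOR: 0000000

0 errors (received matches sent)


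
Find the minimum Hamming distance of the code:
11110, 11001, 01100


Comparing all pairs, minimum distance: 2
Can detect 1 errors, correct 0 errors

2


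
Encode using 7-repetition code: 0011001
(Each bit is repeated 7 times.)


Each bit -> 7 copies

0000000000000011111111111111000000000000001111111


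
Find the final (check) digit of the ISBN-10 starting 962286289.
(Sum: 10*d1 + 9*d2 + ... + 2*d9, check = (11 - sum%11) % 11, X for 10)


Weighted sum: 302
302 mod 11 = 5

Check digit: 6


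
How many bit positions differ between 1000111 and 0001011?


XOR: 1001100
Count of 1s: 3

3


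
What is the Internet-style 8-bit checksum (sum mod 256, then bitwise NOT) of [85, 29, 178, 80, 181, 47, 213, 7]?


Sum = 820 mod 256 = 52
Complement = 203

203


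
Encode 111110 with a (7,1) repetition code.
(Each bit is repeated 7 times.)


Each bit -> 7 copies

111111111111111111111111111111111110000000


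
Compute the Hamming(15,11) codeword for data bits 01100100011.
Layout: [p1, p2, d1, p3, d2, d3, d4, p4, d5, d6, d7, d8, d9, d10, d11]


Parity bits: p1=0, p2=0, p3=0, p4=1

000011010100011


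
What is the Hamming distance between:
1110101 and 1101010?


XOR: 0011111
Count of 1s: 5

5


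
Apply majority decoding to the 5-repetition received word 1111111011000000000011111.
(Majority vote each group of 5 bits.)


Groups: 11111, 11011, 00000, 00000, 11111
Majority votes: 11001

11001


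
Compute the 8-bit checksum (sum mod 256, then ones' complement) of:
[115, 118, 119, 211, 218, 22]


Sum = 803 mod 256 = 35
Complement = 220

220


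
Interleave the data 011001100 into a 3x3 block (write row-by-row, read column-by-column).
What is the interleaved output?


Matrix:
  011
  001
  100
Read columns: 001100110

001100110


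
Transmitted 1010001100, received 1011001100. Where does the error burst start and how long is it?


XOR: 0001000000

Burst at position 3, length 1


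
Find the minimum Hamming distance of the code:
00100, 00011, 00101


Comparing all pairs, minimum distance: 1
Can detect 0 errors, correct 0 errors

1


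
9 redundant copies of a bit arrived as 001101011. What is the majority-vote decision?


Ones: 5 out of 9
Threshold: 5

1 (5/9 voted 1)


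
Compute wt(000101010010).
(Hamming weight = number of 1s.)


Counting 1s in 000101010010

4


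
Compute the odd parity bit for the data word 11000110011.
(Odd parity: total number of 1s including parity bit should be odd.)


Number of 1s in data: 6
Parity bit: 1

1


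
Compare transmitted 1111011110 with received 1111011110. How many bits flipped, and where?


XOR: 0000000000

0 errors (received matches sent)


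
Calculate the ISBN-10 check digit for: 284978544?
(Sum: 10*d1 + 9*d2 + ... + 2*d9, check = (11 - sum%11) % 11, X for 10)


Weighted sum: 309
309 mod 11 = 1

Check digit: X


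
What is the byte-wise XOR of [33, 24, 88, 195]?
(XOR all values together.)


XOR chain: 33 ^ 24 ^ 88 ^ 195 = 162

162


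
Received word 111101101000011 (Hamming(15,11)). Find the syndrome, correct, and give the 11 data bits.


Syndrome = 13: error at position 13

Data: 10111000111 (corrected bit 13)


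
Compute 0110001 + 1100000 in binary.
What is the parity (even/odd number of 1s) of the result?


0110001 = 49
1100000 = 96
Sum = 145 = 10010001
1s count = 3

odd parity (3 ones in 10010001)


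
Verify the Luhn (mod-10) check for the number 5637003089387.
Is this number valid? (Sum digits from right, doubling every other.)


Luhn sum = 53
53 mod 10 = 3

Invalid (Luhn sum mod 10 = 3)


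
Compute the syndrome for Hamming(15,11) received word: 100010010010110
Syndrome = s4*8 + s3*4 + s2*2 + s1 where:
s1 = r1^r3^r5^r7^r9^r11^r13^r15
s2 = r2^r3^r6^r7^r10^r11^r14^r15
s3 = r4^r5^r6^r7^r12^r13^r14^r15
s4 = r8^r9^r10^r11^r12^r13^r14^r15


s1=0, s2=0, s3=1, s4=0

Syndrome = 4 (error at position 4)


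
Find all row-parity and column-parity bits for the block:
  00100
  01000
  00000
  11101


Row parities: 1100
Column parities: 10001

Row P: 1100, Col P: 10001, Corner: 0


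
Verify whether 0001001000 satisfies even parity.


Number of 1s: 2

Yes, parity is correct (2 ones)


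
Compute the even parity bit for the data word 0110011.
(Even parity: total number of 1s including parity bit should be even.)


Number of 1s in data: 4
Parity bit: 0

0


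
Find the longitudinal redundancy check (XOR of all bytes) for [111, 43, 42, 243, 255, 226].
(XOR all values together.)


XOR chain: 111 ^ 43 ^ 42 ^ 243 ^ 255 ^ 226 = 128

128


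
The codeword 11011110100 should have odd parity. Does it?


Number of 1s: 7

Yes, parity is correct (7 ones)


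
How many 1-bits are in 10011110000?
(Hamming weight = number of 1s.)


Counting 1s in 10011110000

5


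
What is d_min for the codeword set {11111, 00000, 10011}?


Comparing all pairs, minimum distance: 2
Can detect 1 errors, correct 0 errors

2


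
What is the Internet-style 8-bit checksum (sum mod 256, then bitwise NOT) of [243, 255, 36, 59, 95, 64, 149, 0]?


Sum = 901 mod 256 = 133
Complement = 122

122


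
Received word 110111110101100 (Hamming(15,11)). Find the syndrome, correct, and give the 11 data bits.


Syndrome = 0: no error detected

Data: 01110101100 (no errors)


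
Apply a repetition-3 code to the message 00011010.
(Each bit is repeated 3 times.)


Each bit -> 3 copies

000000000111111000111000


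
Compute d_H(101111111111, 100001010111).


XOR: 001110101000
Count of 1s: 5

5


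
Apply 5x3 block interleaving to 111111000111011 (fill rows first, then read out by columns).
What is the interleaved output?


Matrix:
  111
  111
  000
  111
  011
Read columns: 110101101111011

110101101111011


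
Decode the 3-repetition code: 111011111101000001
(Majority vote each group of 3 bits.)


Groups: 111, 011, 111, 101, 000, 001
Majority votes: 111100

111100


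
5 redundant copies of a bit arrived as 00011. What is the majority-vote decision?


Ones: 2 out of 5
Threshold: 3

0 (2/5 voted 1)


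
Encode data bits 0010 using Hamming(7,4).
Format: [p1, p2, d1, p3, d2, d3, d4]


Parity bits: p1=0, p2=1, p3=1

0101010


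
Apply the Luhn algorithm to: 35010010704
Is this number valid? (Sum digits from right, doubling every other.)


Luhn sum = 18
18 mod 10 = 8

Invalid (Luhn sum mod 10 = 8)


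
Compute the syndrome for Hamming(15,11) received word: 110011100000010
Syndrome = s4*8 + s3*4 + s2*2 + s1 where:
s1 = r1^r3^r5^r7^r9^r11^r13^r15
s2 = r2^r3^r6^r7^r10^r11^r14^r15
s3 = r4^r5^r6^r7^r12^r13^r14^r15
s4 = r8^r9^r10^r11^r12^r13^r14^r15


s1=1, s2=0, s3=0, s4=1

Syndrome = 9 (error at position 9)


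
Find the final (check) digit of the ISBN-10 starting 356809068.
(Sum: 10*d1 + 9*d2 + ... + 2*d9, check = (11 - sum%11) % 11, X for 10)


Weighted sum: 258
258 mod 11 = 5

Check digit: 6


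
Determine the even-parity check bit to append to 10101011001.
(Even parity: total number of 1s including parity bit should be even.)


Number of 1s in data: 6
Parity bit: 0

0


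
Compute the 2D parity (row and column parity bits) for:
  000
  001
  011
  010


Row parities: 0101
Column parities: 000

Row P: 0101, Col P: 000, Corner: 0


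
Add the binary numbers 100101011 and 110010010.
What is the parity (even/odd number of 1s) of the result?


100101011 = 299
110010010 = 402
Sum = 701 = 1010111101
1s count = 7

odd parity (7 ones in 1010111101)


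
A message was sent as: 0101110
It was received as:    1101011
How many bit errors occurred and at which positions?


XOR: 1000101

3 error(s) at position(s): 0, 4, 6


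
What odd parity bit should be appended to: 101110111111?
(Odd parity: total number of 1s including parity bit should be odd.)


Number of 1s in data: 10
Parity bit: 1

1


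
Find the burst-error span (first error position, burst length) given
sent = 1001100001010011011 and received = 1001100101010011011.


XOR: 0000000100000000000

Burst at position 7, length 1


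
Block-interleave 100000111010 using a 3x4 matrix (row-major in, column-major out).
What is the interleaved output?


Matrix:
  1000
  0011
  1010
Read columns: 101000011010

101000011010


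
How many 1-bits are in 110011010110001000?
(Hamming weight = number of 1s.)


Counting 1s in 110011010110001000

8


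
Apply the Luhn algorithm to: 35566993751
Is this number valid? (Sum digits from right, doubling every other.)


Luhn sum = 51
51 mod 10 = 1

Invalid (Luhn sum mod 10 = 1)


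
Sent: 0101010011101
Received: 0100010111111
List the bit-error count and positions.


XOR: 0001000100010

3 error(s) at position(s): 3, 7, 11
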